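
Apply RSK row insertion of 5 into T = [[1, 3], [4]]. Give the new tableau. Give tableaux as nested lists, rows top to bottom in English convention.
[[1, 3, 5], [4]]

5 is larger than every entry of row 1, so it is appended to row 1. The new tableau is [[1, 3, 5], [4]].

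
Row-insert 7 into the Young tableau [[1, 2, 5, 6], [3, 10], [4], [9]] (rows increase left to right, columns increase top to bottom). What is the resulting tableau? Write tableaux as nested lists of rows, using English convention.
7 is larger than every entry of row 1, so it is appended to row 1. The new tableau is [[1, 2, 5, 6, 7], [3, 10], [4], [9]].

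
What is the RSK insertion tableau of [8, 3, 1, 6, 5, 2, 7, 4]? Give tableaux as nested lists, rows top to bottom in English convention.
Insert 8: appended to row 1. P = [[8]].
Insert 3: 3 bumps 8 from row 1; 8 starts row 2. P = [[3], [8]].
Insert 1: 1 bumps 3 from row 1; 3 bumps 8 from row 2; 8 starts row 3. P = [[1], [3], [8]].
Insert 6: appended to row 1. P = [[1, 6], [3], [8]].
Insert 5: 5 bumps 6 from row 1; 6 appends to row 2. P = [[1, 5], [3, 6], [8]].
Insert 2: 2 bumps 5 from row 1; 5 bumps 6 from row 2; 6 bumps 8 from row 3; 8 starts row 4. P = [[1, 2], [3, 5], [6], [8]].
Insert 7: appended to row 1. P = [[1, 2, 7], [3, 5], [6], [8]].
Insert 4: 4 bumps 7 from row 1; 7 appends to row 2. P = [[1, 2, 4], [3, 5, 7], [6], [8]].

So P = [[1, 2, 4], [3, 5, 7], [6], [8]].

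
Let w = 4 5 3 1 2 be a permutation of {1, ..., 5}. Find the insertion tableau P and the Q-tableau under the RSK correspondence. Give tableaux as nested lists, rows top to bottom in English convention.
Insert each entry of the permutation into P by Schensted row insertion, recording in Q the position of each new cell.

Insert 4: appended to row 1. P = [[4]], Q = [[1]].
Insert 5: appended to row 1. P = [[4, 5]], Q = [[1, 2]].
Insert 3: 3 bumps 4 from row 1; 4 starts row 2. P = [[3, 5], [4]], Q = [[1, 2], [3]].
Insert 1: 1 bumps 3 from row 1; 3 bumps 4 from row 2; 4 starts row 3. P = [[1, 5], [3], [4]], Q = [[1, 2], [3], [4]].
Insert 2: 2 bumps 5 from row 1; 5 appends to row 2. P = [[1, 2], [3, 5], [4]], Q = [[1, 2], [3, 5], [4]].

So P = [[1, 2], [3, 5], [4]], Q = [[1, 2], [3, 5], [4]].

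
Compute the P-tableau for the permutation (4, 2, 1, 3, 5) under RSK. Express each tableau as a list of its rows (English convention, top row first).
After inserting 4: P = [[4]].
After inserting 2: P = [[2], [4]].
After inserting 1: P = [[1], [2], [4]].
After inserting 3: P = [[1, 3], [2], [4]].
After inserting 5: P = [[1, 3, 5], [2], [4]].

So P = [[1, 3, 5], [2], [4]].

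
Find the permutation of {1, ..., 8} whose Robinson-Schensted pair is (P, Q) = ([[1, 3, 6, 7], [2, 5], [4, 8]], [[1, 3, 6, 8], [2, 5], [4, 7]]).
4 2 8 1 5 6 3 7

Reverse the RSK construction: for i from n down to 1, find the cell of Q containing i, remove the entry at that cell from P, and reverse-bump it up through P; the value ejected from row 1 is w(i).

Step i=8: Q has 8 at row 1, column 4; remove that cell from P, ejecting 7. So w(8) = 7. P is now [[1, 3, 6], [2, 5], [4, 8]].
Step i=7: Q has 7 at row 3, column 2; remove 8 from row 3 of P and reverse-bump: 8 enters row 2 and ejects 5; 5 enters row 1 and ejects 3. So w(7) = 3. P is now [[1, 5, 6], [2, 8], [4]].
Step i=6: Q has 6 at row 1, column 3; remove that cell from P, ejecting 6. So w(6) = 6. P is now [[1, 5], [2, 8], [4]].
Step i=5: Q has 5 at row 2, column 2; remove 8 from row 2 of P and reverse-bump: 8 enters row 1 and ejects 5. So w(5) = 5. P is now [[1, 8], [2], [4]].
Step i=4: Q has 4 at row 3, column 1; remove 4 from row 3 of P and reverse-bump: 4 enters row 2 and ejects 2; 2 enters row 1 and ejects 1. So w(4) = 1. P is now [[2, 8], [4]].
Step i=3: Q has 3 at row 1, column 2; remove that cell from P, ejecting 8. So w(3) = 8. P is now [[2], [4]].
Step i=2: Q has 2 at row 2, column 1; remove 4 from row 2 of P and reverse-bump: 4 enters row 1 and ejects 2. So w(2) = 2. P is now [[4]].
Step i=1: Q has 1 at row 1, column 1; remove that cell from P, ejecting 4. So w(1) = 4. P is now [].

So w = 4 2 8 1 5 6 3 7.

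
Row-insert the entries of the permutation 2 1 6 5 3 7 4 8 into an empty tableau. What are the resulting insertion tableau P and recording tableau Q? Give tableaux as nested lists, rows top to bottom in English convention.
Insert each entry of the permutation into P by Schensted row insertion, recording in Q the position of each new cell.

After inserting 2: P = [[2]].
After inserting 1: P = [[1], [2]].
After inserting 6: P = [[1, 6], [2]].
After inserting 5: P = [[1, 5], [2, 6]].
After inserting 3: P = [[1, 3], [2, 5], [6]].
After inserting 7: P = [[1, 3, 7], [2, 5], [6]].
After inserting 4: P = [[1, 3, 4], [2, 5, 7], [6]].
After inserting 8: P = [[1, 3, 4, 8], [2, 5, 7], [6]].

So P = [[1, 3, 4, 8], [2, 5, 7], [6]], Q = [[1, 3, 6, 8], [2, 4, 7], [5]].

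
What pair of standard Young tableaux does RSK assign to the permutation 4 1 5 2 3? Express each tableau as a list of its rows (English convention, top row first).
P = [[1, 2, 3], [4, 5]], Q = [[1, 3, 5], [2, 4]]

Insert each entry of the permutation into P by Schensted row insertion, recording in Q the position of each new cell.

Insert 4: appended to row 1. P = [[4]].
Insert 1: 1 bumps 4 from row 1; 4 starts row 2. P = [[1], [4]].
Insert 5: appended to row 1. P = [[1, 5], [4]].
Insert 2: 2 bumps 5 from row 1; 5 appends to row 2. P = [[1, 2], [4, 5]].
Insert 3: appended to row 1. P = [[1, 2, 3], [4, 5]].

So P = [[1, 2, 3], [4, 5]], Q = [[1, 3, 5], [2, 4]].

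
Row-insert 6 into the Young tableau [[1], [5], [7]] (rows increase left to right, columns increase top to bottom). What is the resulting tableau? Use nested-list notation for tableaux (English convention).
6 is larger than every entry of row 1, so it is appended to row 1. The new tableau is [[1, 6], [5], [7]].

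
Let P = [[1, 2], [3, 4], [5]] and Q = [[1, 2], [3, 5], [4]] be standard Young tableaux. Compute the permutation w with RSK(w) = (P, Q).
Reverse RSK: for i = n, n-1, ..., 1, locate i in Q, remove the corresponding corner cell from P, and reverse-bump its entry up through P; the value ejected from row 1 is w(i).

So w = 3 5 4 1 2.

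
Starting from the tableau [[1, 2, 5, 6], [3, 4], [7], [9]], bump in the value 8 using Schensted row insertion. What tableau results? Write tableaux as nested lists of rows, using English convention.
8 is larger than every entry of row 1, so it is appended to row 1. The new tableau is [[1, 2, 5, 6, 8], [3, 4], [7], [9]].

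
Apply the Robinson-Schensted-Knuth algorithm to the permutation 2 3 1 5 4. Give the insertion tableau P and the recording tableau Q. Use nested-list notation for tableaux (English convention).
Insert each entry of the permutation into P by Schensted row insertion, recording in Q the position of each new cell.

Insert 2: appended to row 1. P = [[2]].
Insert 3: appended to row 1. P = [[2, 3]].
Insert 1: 1 bumps 2 from row 1; 2 starts row 2. P = [[1, 3], [2]].
Insert 5: appended to row 1. P = [[1, 3, 5], [2]].
Insert 4: 4 bumps 5 from row 1; 5 appends to row 2. P = [[1, 3, 4], [2, 5]].

So P = [[1, 3, 4], [2, 5]], Q = [[1, 2, 4], [3, 5]].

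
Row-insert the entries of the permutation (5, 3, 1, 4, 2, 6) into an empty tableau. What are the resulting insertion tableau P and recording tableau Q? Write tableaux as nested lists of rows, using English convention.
P = [[1, 2, 6], [3, 4], [5]], Q = [[1, 4, 6], [2, 5], [3]]

Insert each entry of the permutation into P by Schensted row insertion, recording in Q the position of each new cell.

Insert 5: appended to row 1. P = [[5]].
Insert 3: 3 bumps 5 from row 1; 5 starts row 2. P = [[3], [5]].
Insert 1: 1 bumps 3 from row 1; 3 bumps 5 from row 2; 5 starts row 3. P = [[1], [3], [5]].
Insert 4: appended to row 1. P = [[1, 4], [3], [5]].
Insert 2: 2 bumps 4 from row 1; 4 appends to row 2. P = [[1, 2], [3, 4], [5]].
Insert 6: appended to row 1. P = [[1, 2, 6], [3, 4], [5]].

So P = [[1, 2, 6], [3, 4], [5]], Q = [[1, 4, 6], [2, 5], [3]].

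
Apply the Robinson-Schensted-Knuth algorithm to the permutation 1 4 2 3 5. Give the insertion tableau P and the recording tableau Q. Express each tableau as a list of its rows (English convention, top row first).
P = [[1, 2, 3, 5], [4]], Q = [[1, 2, 4, 5], [3]]

Insert each entry of the permutation into P by Schensted row insertion, recording in Q the position of each new cell.

Insert 1: appended to row 1. P = [[1]], Q = [[1]].
Insert 4: appended to row 1. P = [[1, 4]], Q = [[1, 2]].
Insert 2: 2 bumps 4 from row 1; 4 starts row 2. P = [[1, 2], [4]], Q = [[1, 2], [3]].
Insert 3: appended to row 1. P = [[1, 2, 3], [4]], Q = [[1, 2, 4], [3]].
Insert 5: appended to row 1. P = [[1, 2, 3, 5], [4]], Q = [[1, 2, 4, 5], [3]].

So P = [[1, 2, 3, 5], [4]], Q = [[1, 2, 4, 5], [3]].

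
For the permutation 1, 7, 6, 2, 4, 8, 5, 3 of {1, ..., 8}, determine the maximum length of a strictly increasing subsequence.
4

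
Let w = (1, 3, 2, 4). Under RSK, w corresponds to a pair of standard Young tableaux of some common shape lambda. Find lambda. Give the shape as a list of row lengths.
Row-insert each entry into an empty tableau.

After inserting 1: P = [[1]].
After inserting 3: P = [[1, 3]].
After inserting 2: P = [[1, 2], [3]].
After inserting 4: P = [[1, 2, 4], [3]].

The final insertion tableau P = [[1, 2, 4], [3]] has shape [3, 1].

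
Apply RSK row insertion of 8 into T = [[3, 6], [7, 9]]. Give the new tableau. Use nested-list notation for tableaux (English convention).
[[3, 6, 8], [7, 9]]

8 is larger than every entry of row 1, so it is appended to row 1. The new tableau is [[3, 6, 8], [7, 9]].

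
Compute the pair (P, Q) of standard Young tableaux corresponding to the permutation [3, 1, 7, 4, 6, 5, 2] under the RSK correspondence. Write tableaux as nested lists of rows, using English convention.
Insert each entry of the permutation into P by Schensted row insertion, recording in Q the position of each new cell.

Insert 3: appended to row 1. P = [[3]], Q = [[1]].
Insert 1: 1 bumps 3 from row 1; 3 starts row 2. P = [[1], [3]], Q = [[1], [2]].
Insert 7: appended to row 1. P = [[1, 7], [3]], Q = [[1, 3], [2]].
Insert 4: 4 bumps 7 from row 1; 7 appends to row 2. P = [[1, 4], [3, 7]], Q = [[1, 3], [2, 4]].
Insert 6: appended to row 1. P = [[1, 4, 6], [3, 7]], Q = [[1, 3, 5], [2, 4]].
Insert 5: 5 bumps 6 from row 1; 6 bumps 7 from row 2; 7 starts row 3. P = [[1, 4, 5], [3, 6], [7]], Q = [[1, 3, 5], [2, 4], [6]].
Insert 2: 2 bumps 4 from row 1; 4 bumps 6 from row 2; 6 bumps 7 from row 3; 7 starts row 4. P = [[1, 2, 5], [3, 4], [6], [7]], Q = [[1, 3, 5], [2, 4], [6], [7]].

So P = [[1, 2, 5], [3, 4], [6], [7]], Q = [[1, 3, 5], [2, 4], [6], [7]].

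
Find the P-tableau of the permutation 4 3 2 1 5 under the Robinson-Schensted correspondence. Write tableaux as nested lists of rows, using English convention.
Insert 4: appended to row 1. P = [[4]].
Insert 3: 3 bumps 4 from row 1; 4 starts row 2. P = [[3], [4]].
Insert 2: 2 bumps 3 from row 1; 3 bumps 4 from row 2; 4 starts row 3. P = [[2], [3], [4]].
Insert 1: 1 bumps 2 from row 1; 2 bumps 3 from row 2; 3 bumps 4 from row 3; 4 starts row 4. P = [[1], [2], [3], [4]].
Insert 5: appended to row 1. P = [[1, 5], [2], [3], [4]].

So P = [[1, 5], [2], [3], [4]].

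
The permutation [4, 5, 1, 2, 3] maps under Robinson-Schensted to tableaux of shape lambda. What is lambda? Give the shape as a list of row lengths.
[3, 2]

Row-insert each entry into an empty tableau.

After inserting 4: P = [[4]].
After inserting 5: P = [[4, 5]].
After inserting 1: P = [[1, 5], [4]].
After inserting 2: P = [[1, 2], [4, 5]].
After inserting 3: P = [[1, 2, 3], [4, 5]].

The final insertion tableau P = [[1, 2, 3], [4, 5]] has shape [3, 2].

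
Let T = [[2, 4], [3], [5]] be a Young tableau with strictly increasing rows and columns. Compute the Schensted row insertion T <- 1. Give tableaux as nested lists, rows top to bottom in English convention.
In row 1, 1 replaces 2 (the leftmost entry greater than 1); 2 is bumped to row 2. In row 2, 2 replaces 3 (the leftmost entry greater than 2); 3 is bumped to row 3. In row 3, 3 replaces 5 (the leftmost entry greater than 3); 5 is bumped to row 4. 5 starts a new row 4. The new tableau is [[1, 4], [2], [3], [5]].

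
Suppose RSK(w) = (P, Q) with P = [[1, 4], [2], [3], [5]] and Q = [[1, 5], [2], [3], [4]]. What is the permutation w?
Reverse the RSK construction: for i from n down to 1, find the cell of Q containing i, remove the entry at that cell from P, and reverse-bump it up through P; the value ejected from row 1 is w(i).

Step i=5: Q has 5 at row 1, column 2; remove that cell from P, ejecting 4. So w(5) = 4. P is now [[1], [2], [3], [5]].
Step i=4: Q has 4 at row 4, column 1; remove 5 from row 4 of P and reverse-bump: 5 enters row 3 and ejects 3; 3 enters row 2 and ejects 2; 2 enters row 1 and ejects 1. So w(4) = 1. P is now [[2], [3], [5]].
Step i=3: Q has 3 at row 3, column 1; remove 5 from row 3 of P and reverse-bump: 5 enters row 2 and ejects 3; 3 enters row 1 and ejects 2. So w(3) = 2. P is now [[3], [5]].
Step i=2: Q has 2 at row 2, column 1; remove 5 from row 2 of P and reverse-bump: 5 enters row 1 and ejects 3. So w(2) = 3. P is now [[5]].
Step i=1: Q has 1 at row 1, column 1; remove that cell from P, ejecting 5. So w(1) = 5. P is now [].

So w = 5 3 2 1 4.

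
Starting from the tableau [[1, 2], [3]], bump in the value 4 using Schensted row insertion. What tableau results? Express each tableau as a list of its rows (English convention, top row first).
[[1, 2, 4], [3]]

4 is larger than every entry of row 1, so it is appended to row 1. The new tableau is [[1, 2, 4], [3]].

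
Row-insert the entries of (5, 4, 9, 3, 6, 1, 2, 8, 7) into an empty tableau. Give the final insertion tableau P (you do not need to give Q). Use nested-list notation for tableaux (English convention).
P = [[1, 2, 7], [3, 6, 8], [4, 9], [5]]

Insert 5: appended to row 1. P = [[5]].
Insert 4: 4 bumps 5 from row 1; 5 starts row 2. P = [[4], [5]].
Insert 9: appended to row 1. P = [[4, 9], [5]].
Insert 3: 3 bumps 4 from row 1; 4 bumps 5 from row 2; 5 starts row 3. P = [[3, 9], [4], [5]].
Insert 6: 6 bumps 9 from row 1; 9 appends to row 2. P = [[3, 6], [4, 9], [5]].
Insert 1: 1 bumps 3 from row 1; 3 bumps 4 from row 2; 4 bumps 5 from row 3; 5 starts row 4. P = [[1, 6], [3, 9], [4], [5]].
Insert 2: 2 bumps 6 from row 1; 6 bumps 9 from row 2; 9 appends to row 3. P = [[1, 2], [3, 6], [4, 9], [5]].
Insert 8: appended to row 1. P = [[1, 2, 8], [3, 6], [4, 9], [5]].
Insert 7: 7 bumps 8 from row 1; 8 appends to row 2. P = [[1, 2, 7], [3, 6, 8], [4, 9], [5]].

So P = [[1, 2, 7], [3, 6, 8], [4, 9], [5]].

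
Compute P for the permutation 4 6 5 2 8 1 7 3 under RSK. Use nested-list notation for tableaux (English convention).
Insert 4: appended to row 1. P = [[4]].
Insert 6: appended to row 1. P = [[4, 6]].
Insert 5: 5 bumps 6 from row 1; 6 starts row 2. P = [[4, 5], [6]].
Insert 2: 2 bumps 4 from row 1; 4 bumps 6 from row 2; 6 starts row 3. P = [[2, 5], [4], [6]].
Insert 8: appended to row 1. P = [[2, 5, 8], [4], [6]].
Insert 1: 1 bumps 2 from row 1; 2 bumps 4 from row 2; 4 bumps 6 from row 3; 6 starts row 4. P = [[1, 5, 8], [2], [4], [6]].
Insert 7: 7 bumps 8 from row 1; 8 appends to row 2. P = [[1, 5, 7], [2, 8], [4], [6]].
Insert 3: 3 bumps 5 from row 1; 5 bumps 8 from row 2; 8 appends to row 3. P = [[1, 3, 7], [2, 5], [4, 8], [6]].

So P = [[1, 3, 7], [2, 5], [4, 8], [6]].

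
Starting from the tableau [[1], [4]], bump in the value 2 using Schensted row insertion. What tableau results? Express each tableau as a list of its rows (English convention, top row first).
[[1, 2], [4]]

2 is larger than every entry of row 1, so it is appended to row 1. The new tableau is [[1, 2], [4]].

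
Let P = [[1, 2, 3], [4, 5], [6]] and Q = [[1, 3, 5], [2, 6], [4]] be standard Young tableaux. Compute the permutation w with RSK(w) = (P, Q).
Reverse the RSK construction: for i from n down to 1, find the cell of Q containing i, remove the entry at that cell from P, and reverse-bump it up through P; the value ejected from row 1 is w(i).

Step i=6: Q has 6 at row 2, column 2; remove 5 from row 2 of P and reverse-bump: 5 enters row 1 and ejects 3. So w(6) = 3. P is now [[1, 2, 5], [4], [6]].
Step i=5: Q has 5 at row 1, column 3; remove that cell from P, ejecting 5. So w(5) = 5. P is now [[1, 2], [4], [6]].
Step i=4: Q has 4 at row 3, column 1; remove 6 from row 3 of P and reverse-bump: 6 enters row 2 and ejects 4; 4 enters row 1 and ejects 2. So w(4) = 2. P is now [[1, 4], [6]].
Step i=3: Q has 3 at row 1, column 2; remove that cell from P, ejecting 4. So w(3) = 4. P is now [[1], [6]].
Step i=2: Q has 2 at row 2, column 1; remove 6 from row 2 of P and reverse-bump: 6 enters row 1 and ejects 1. So w(2) = 1. P is now [[6]].
Step i=1: Q has 1 at row 1, column 1; remove that cell from P, ejecting 6. So w(1) = 6. P is now [].

So w = 6 1 4 2 5 3.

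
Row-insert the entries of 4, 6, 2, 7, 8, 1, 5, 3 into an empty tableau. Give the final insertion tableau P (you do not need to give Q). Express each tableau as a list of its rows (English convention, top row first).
P = [[1, 3, 7, 8], [2, 5], [4, 6]]

Insert 4: appended to row 1. P = [[4]].
Insert 6: appended to row 1. P = [[4, 6]].
Insert 2: 2 bumps 4 from row 1; 4 starts row 2. P = [[2, 6], [4]].
Insert 7: appended to row 1. P = [[2, 6, 7], [4]].
Insert 8: appended to row 1. P = [[2, 6, 7, 8], [4]].
Insert 1: 1 bumps 2 from row 1; 2 bumps 4 from row 2; 4 starts row 3. P = [[1, 6, 7, 8], [2], [4]].
Insert 5: 5 bumps 6 from row 1; 6 appends to row 2. P = [[1, 5, 7, 8], [2, 6], [4]].
Insert 3: 3 bumps 5 from row 1; 5 bumps 6 from row 2; 6 appends to row 3. P = [[1, 3, 7, 8], [2, 5], [4, 6]].

So P = [[1, 3, 7, 8], [2, 5], [4, 6]].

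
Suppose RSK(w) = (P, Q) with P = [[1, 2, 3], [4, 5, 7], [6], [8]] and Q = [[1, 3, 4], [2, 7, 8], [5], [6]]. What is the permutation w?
8 4 6 7 5 1 2 3

Reverse RSK: for i = n, n-1, ..., 1, locate i in Q, remove the corresponding corner cell from P, and reverse-bump its entry up through P; the value ejected from row 1 is w(i).

So w = 8 4 6 7 5 1 2 3.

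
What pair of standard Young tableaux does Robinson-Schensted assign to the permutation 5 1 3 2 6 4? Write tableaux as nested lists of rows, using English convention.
P = [[1, 2, 4], [3, 6], [5]], Q = [[1, 3, 5], [2, 6], [4]]

Insert each entry of the permutation into P by Schensted row insertion, recording in Q the position of each new cell.

Insert 5: appended to row 1. P = [[5]].
Insert 1: 1 bumps 5 from row 1; 5 starts row 2. P = [[1], [5]].
Insert 3: appended to row 1. P = [[1, 3], [5]].
Insert 2: 2 bumps 3 from row 1; 3 bumps 5 from row 2; 5 starts row 3. P = [[1, 2], [3], [5]].
Insert 6: appended to row 1. P = [[1, 2, 6], [3], [5]].
Insert 4: 4 bumps 6 from row 1; 6 appends to row 2. P = [[1, 2, 4], [3, 6], [5]].

So P = [[1, 2, 4], [3, 6], [5]], Q = [[1, 3, 5], [2, 6], [4]].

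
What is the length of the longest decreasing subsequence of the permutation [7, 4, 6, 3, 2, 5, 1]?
5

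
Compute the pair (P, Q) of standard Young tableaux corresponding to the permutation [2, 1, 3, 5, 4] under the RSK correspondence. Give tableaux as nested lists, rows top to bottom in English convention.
P = [[1, 3, 4], [2, 5]], Q = [[1, 3, 4], [2, 5]]

Insert each entry of the permutation into P by Schensted row insertion, recording in Q the position of each new cell.

Insert 2: appended to row 1. P = [[2]].
Insert 1: 1 bumps 2 from row 1; 2 starts row 2. P = [[1], [2]].
Insert 3: appended to row 1. P = [[1, 3], [2]].
Insert 5: appended to row 1. P = [[1, 3, 5], [2]].
Insert 4: 4 bumps 5 from row 1; 5 appends to row 2. P = [[1, 3, 4], [2, 5]].

So P = [[1, 3, 4], [2, 5]], Q = [[1, 3, 4], [2, 5]].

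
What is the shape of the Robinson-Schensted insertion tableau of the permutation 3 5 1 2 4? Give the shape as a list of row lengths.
Row-insert each entry into an empty tableau.

After inserting 3: P = [[3]].
After inserting 5: P = [[3, 5]].
After inserting 1: P = [[1, 5], [3]].
After inserting 2: P = [[1, 2], [3, 5]].
After inserting 4: P = [[1, 2, 4], [3, 5]].

The final insertion tableau P = [[1, 2, 4], [3, 5]] has shape [3, 2].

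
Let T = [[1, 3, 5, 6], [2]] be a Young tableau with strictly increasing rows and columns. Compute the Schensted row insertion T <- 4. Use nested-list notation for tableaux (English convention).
In row 1, 4 replaces 5 (the leftmost entry greater than 4); 5 is bumped to row 2. 5 is appended to row 2. The new tableau is [[1, 3, 4, 6], [2, 5]].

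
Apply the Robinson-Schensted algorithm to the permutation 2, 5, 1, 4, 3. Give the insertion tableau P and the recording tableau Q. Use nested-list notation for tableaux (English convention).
Insert each entry of the permutation into P by Schensted row insertion, recording in Q the position of each new cell.

Insert 2: appended to row 1. P = [[2]], Q = [[1]].
Insert 5: appended to row 1. P = [[2, 5]], Q = [[1, 2]].
Insert 1: 1 bumps 2 from row 1; 2 starts row 2. P = [[1, 5], [2]], Q = [[1, 2], [3]].
Insert 4: 4 bumps 5 from row 1; 5 appends to row 2. P = [[1, 4], [2, 5]], Q = [[1, 2], [3, 4]].
Insert 3: 3 bumps 4 from row 1; 4 bumps 5 from row 2; 5 starts row 3. P = [[1, 3], [2, 4], [5]], Q = [[1, 2], [3, 4], [5]].

So P = [[1, 3], [2, 4], [5]], Q = [[1, 2], [3, 4], [5]].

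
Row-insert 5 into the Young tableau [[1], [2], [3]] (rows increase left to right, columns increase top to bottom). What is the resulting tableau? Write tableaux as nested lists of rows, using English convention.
5 is larger than every entry of row 1, so it is appended to row 1. The new tableau is [[1, 5], [2], [3]].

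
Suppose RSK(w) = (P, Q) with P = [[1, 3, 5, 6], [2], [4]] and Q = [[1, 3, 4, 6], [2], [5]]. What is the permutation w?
4 2 3 5 1 6

Reverse the RSK construction: for i from n down to 1, find the cell of Q containing i, remove the entry at that cell from P, and reverse-bump it up through P; the value ejected from row 1 is w(i).

Step i=6: Q has 6 at row 1, column 4; remove that cell from P, ejecting 6. So w(6) = 6. P is now [[1, 3, 5], [2], [4]].
Step i=5: Q has 5 at row 3, column 1; remove 4 from row 3 of P and reverse-bump: 4 enters row 2 and ejects 2; 2 enters row 1 and ejects 1. So w(5) = 1. P is now [[2, 3, 5], [4]].
Step i=4: Q has 4 at row 1, column 3; remove that cell from P, ejecting 5. So w(4) = 5. P is now [[2, 3], [4]].
Step i=3: Q has 3 at row 1, column 2; remove that cell from P, ejecting 3. So w(3) = 3. P is now [[2], [4]].
Step i=2: Q has 2 at row 2, column 1; remove 4 from row 2 of P and reverse-bump: 4 enters row 1 and ejects 2. So w(2) = 2. P is now [[4]].
Step i=1: Q has 1 at row 1, column 1; remove that cell from P, ejecting 4. So w(1) = 4. P is now [].

So w = 4 2 3 5 1 6.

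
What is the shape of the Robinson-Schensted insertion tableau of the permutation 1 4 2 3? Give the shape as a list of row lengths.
RSK row insertion gives P = [[1, 2, 3], [4]], which has shape [3, 1].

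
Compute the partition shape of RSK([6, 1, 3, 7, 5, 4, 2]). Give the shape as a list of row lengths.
Row-insert each entry into an empty tableau.

After inserting 6: P = [[6]].
After inserting 1: P = [[1], [6]].
After inserting 3: P = [[1, 3], [6]].
After inserting 7: P = [[1, 3, 7], [6]].
After inserting 5: P = [[1, 3, 5], [6, 7]].
After inserting 4: P = [[1, 3, 4], [5, 7], [6]].
After inserting 2: P = [[1, 2, 4], [3, 7], [5], [6]].

The final insertion tableau P = [[1, 2, 4], [3, 7], [5], [6]] has shape [3, 2, 1, 1].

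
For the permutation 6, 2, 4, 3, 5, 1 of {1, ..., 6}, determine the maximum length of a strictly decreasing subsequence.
4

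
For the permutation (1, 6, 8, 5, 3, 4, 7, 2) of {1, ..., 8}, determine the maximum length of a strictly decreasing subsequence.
4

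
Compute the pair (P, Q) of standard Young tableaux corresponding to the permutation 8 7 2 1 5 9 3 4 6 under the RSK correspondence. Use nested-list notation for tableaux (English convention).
Insert each entry of the permutation into P by Schensted row insertion, recording in Q the position of each new cell.

Insert 8: appended to row 1. P = [[8]].
Insert 7: 7 bumps 8 from row 1; 8 starts row 2. P = [[7], [8]].
Insert 2: 2 bumps 7 from row 1; 7 bumps 8 from row 2; 8 starts row 3. P = [[2], [7], [8]].
Insert 1: 1 bumps 2 from row 1; 2 bumps 7 from row 2; 7 bumps 8 from row 3; 8 starts row 4. P = [[1], [2], [7], [8]].
Insert 5: appended to row 1. P = [[1, 5], [2], [7], [8]].
Insert 9: appended to row 1. P = [[1, 5, 9], [2], [7], [8]].
Insert 3: 3 bumps 5 from row 1; 5 appends to row 2. P = [[1, 3, 9], [2, 5], [7], [8]].
Insert 4: 4 bumps 9 from row 1; 9 appends to row 2. P = [[1, 3, 4], [2, 5, 9], [7], [8]].
Insert 6: appended to row 1. P = [[1, 3, 4, 6], [2, 5, 9], [7], [8]].

So P = [[1, 3, 4, 6], [2, 5, 9], [7], [8]], Q = [[1, 5, 6, 9], [2, 7, 8], [3], [4]].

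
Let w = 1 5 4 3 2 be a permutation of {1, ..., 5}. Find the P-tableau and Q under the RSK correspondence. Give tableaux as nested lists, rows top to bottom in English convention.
Insert each entry of the permutation into P by Schensted row insertion, recording in Q the position of each new cell.

Insert 1: appended to row 1. P = [[1]], Q = [[1]].
Insert 5: appended to row 1. P = [[1, 5]], Q = [[1, 2]].
Insert 4: 4 bumps 5 from row 1; 5 starts row 2. P = [[1, 4], [5]], Q = [[1, 2], [3]].
Insert 3: 3 bumps 4 from row 1; 4 bumps 5 from row 2; 5 starts row 3. P = [[1, 3], [4], [5]], Q = [[1, 2], [3], [4]].
Insert 2: 2 bumps 3 from row 1; 3 bumps 4 from row 2; 4 bumps 5 from row 3; 5 starts row 4. P = [[1, 2], [3], [4], [5]], Q = [[1, 2], [3], [4], [5]].

So P = [[1, 2], [3], [4], [5]], Q = [[1, 2], [3], [4], [5]].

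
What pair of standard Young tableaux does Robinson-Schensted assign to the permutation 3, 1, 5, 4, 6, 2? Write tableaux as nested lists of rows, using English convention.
P = [[1, 2, 6], [3, 4], [5]], Q = [[1, 3, 5], [2, 4], [6]]

Insert each entry of the permutation into P by Schensted row insertion, recording in Q the position of each new cell.

Insert 3: appended to row 1. P = [[3]], Q = [[1]].
Insert 1: 1 bumps 3 from row 1; 3 starts row 2. P = [[1], [3]], Q = [[1], [2]].
Insert 5: appended to row 1. P = [[1, 5], [3]], Q = [[1, 3], [2]].
Insert 4: 4 bumps 5 from row 1; 5 appends to row 2. P = [[1, 4], [3, 5]], Q = [[1, 3], [2, 4]].
Insert 6: appended to row 1. P = [[1, 4, 6], [3, 5]], Q = [[1, 3, 5], [2, 4]].
Insert 2: 2 bumps 4 from row 1; 4 bumps 5 from row 2; 5 starts row 3. P = [[1, 2, 6], [3, 4], [5]], Q = [[1, 3, 5], [2, 4], [6]].

So P = [[1, 2, 6], [3, 4], [5]], Q = [[1, 3, 5], [2, 4], [6]].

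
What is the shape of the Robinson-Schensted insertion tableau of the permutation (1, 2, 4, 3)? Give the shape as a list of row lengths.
RSK row insertion gives P = [[1, 2, 3], [4]], which has shape [3, 1].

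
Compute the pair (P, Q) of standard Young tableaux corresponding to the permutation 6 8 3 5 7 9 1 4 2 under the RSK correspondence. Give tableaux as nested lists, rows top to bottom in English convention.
P = [[1, 2, 7, 9], [3, 4], [5, 8], [6]], Q = [[1, 2, 5, 6], [3, 4], [7, 8], [9]]

Insert each entry of the permutation into P by Schensted row insertion, recording in Q the position of each new cell.

After inserting 6: P = [[6]].
After inserting 8: P = [[6, 8]].
After inserting 3: P = [[3, 8], [6]].
After inserting 5: P = [[3, 5], [6, 8]].
After inserting 7: P = [[3, 5, 7], [6, 8]].
After inserting 9: P = [[3, 5, 7, 9], [6, 8]].
After inserting 1: P = [[1, 5, 7, 9], [3, 8], [6]].
After inserting 4: P = [[1, 4, 7, 9], [3, 5], [6, 8]].
After inserting 2: P = [[1, 2, 7, 9], [3, 4], [5, 8], [6]].

So P = [[1, 2, 7, 9], [3, 4], [5, 8], [6]], Q = [[1, 2, 5, 6], [3, 4], [7, 8], [9]].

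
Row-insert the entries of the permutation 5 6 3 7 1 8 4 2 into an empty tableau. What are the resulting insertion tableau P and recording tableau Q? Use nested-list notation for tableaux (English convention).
Insert each entry of the permutation into P by Schensted row insertion, recording in Q the position of each new cell.

Insert 5: appended to row 1. P = [[5]].
Insert 6: appended to row 1. P = [[5, 6]].
Insert 3: 3 bumps 5 from row 1; 5 starts row 2. P = [[3, 6], [5]].
Insert 7: appended to row 1. P = [[3, 6, 7], [5]].
Insert 1: 1 bumps 3 from row 1; 3 bumps 5 from row 2; 5 starts row 3. P = [[1, 6, 7], [3], [5]].
Insert 8: appended to row 1. P = [[1, 6, 7, 8], [3], [5]].
Insert 4: 4 bumps 6 from row 1; 6 appends to row 2. P = [[1, 4, 7, 8], [3, 6], [5]].
Insert 2: 2 bumps 4 from row 1; 4 bumps 6 from row 2; 6 appends to row 3. P = [[1, 2, 7, 8], [3, 4], [5, 6]].

So P = [[1, 2, 7, 8], [3, 4], [5, 6]], Q = [[1, 2, 4, 6], [3, 7], [5, 8]].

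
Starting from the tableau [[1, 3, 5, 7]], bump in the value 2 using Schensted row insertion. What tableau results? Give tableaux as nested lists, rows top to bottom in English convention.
[[1, 2, 5, 7], [3]]

In row 1, 2 replaces 3 (the leftmost entry greater than 2); 3 is bumped to row 2. 3 starts a new row 2. The new tableau is [[1, 2, 5, 7], [3]].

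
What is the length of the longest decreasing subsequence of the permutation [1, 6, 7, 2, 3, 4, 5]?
2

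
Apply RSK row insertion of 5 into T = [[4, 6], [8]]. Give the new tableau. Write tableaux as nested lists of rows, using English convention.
[[4, 5], [6], [8]]

In row 1, 5 replaces 6 (the leftmost entry greater than 5); 6 is bumped to row 2. In row 2, 6 replaces 8 (the leftmost entry greater than 6); 8 is bumped to row 3. 8 starts a new row 3. The new tableau is [[4, 5], [6], [8]].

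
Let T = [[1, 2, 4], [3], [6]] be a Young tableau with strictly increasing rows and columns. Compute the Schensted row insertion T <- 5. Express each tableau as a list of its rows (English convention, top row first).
[[1, 2, 4, 5], [3], [6]]

5 is larger than every entry of row 1, so it is appended to row 1. The new tableau is [[1, 2, 4, 5], [3], [6]].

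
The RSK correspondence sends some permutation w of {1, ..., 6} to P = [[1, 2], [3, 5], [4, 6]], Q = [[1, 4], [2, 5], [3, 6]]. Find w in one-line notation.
4 3 1 6 5 2

Reverse RSK: for i = n, n-1, ..., 1, locate i in Q, remove the corresponding corner cell from P, and reverse-bump its entry up through P; the value ejected from row 1 is w(i).

So w = 4 3 1 6 5 2.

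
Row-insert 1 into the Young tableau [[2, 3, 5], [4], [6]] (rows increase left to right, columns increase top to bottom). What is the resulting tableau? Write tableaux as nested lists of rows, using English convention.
[[1, 3, 5], [2], [4], [6]]

In row 1, 1 replaces 2 (the leftmost entry greater than 1); 2 is bumped to row 2. In row 2, 2 replaces 4 (the leftmost entry greater than 2); 4 is bumped to row 3. In row 3, 4 replaces 6 (the leftmost entry greater than 4); 6 is bumped to row 4. 6 starts a new row 4. The new tableau is [[1, 3, 5], [2], [4], [6]].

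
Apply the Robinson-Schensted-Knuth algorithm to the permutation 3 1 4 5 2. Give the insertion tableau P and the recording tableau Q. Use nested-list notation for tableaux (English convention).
P = [[1, 2, 5], [3, 4]], Q = [[1, 3, 4], [2, 5]]

Insert each entry of the permutation into P by Schensted row insertion, recording in Q the position of each new cell.

Insert 3: appended to row 1. P = [[3]].
Insert 1: 1 bumps 3 from row 1; 3 starts row 2. P = [[1], [3]].
Insert 4: appended to row 1. P = [[1, 4], [3]].
Insert 5: appended to row 1. P = [[1, 4, 5], [3]].
Insert 2: 2 bumps 4 from row 1; 4 appends to row 2. P = [[1, 2, 5], [3, 4]].

So P = [[1, 2, 5], [3, 4]], Q = [[1, 3, 4], [2, 5]].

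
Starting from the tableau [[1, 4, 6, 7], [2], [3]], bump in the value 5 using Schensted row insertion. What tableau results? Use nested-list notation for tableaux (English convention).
[[1, 4, 5, 7], [2, 6], [3]]

In row 1, 5 replaces 6 (the leftmost entry greater than 5); 6 is bumped to row 2. 6 is appended to row 2. The new tableau is [[1, 4, 5, 7], [2, 6], [3]].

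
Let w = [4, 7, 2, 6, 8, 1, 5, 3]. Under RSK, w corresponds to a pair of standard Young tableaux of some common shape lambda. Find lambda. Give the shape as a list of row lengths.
Row-insert each entry into an empty tableau.

After inserting 4: P = [[4]].
After inserting 7: P = [[4, 7]].
After inserting 2: P = [[2, 7], [4]].
After inserting 6: P = [[2, 6], [4, 7]].
After inserting 8: P = [[2, 6, 8], [4, 7]].
After inserting 1: P = [[1, 6, 8], [2, 7], [4]].
After inserting 5: P = [[1, 5, 8], [2, 6], [4, 7]].
After inserting 3: P = [[1, 3, 8], [2, 5], [4, 6], [7]].

The final insertion tableau P = [[1, 3, 8], [2, 5], [4, 6], [7]] has shape [3, 2, 2, 1].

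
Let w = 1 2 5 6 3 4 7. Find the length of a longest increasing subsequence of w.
5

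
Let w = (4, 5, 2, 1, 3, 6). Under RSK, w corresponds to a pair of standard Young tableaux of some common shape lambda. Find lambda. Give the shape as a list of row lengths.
[3, 2, 1]

Row-insert each entry into an empty tableau.

After inserting 4: P = [[4]].
After inserting 5: P = [[4, 5]].
After inserting 2: P = [[2, 5], [4]].
After inserting 1: P = [[1, 5], [2], [4]].
After inserting 3: P = [[1, 3], [2, 5], [4]].
After inserting 6: P = [[1, 3, 6], [2, 5], [4]].

The final insertion tableau P = [[1, 3, 6], [2, 5], [4]] has shape [3, 2, 1].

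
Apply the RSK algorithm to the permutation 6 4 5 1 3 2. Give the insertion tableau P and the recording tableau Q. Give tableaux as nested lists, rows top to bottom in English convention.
Insert each entry of the permutation into P by Schensted row insertion, recording in Q the position of each new cell.

Insert 6: appended to row 1. P = [[6]].
Insert 4: 4 bumps 6 from row 1; 6 starts row 2. P = [[4], [6]].
Insert 5: appended to row 1. P = [[4, 5], [6]].
Insert 1: 1 bumps 4 from row 1; 4 bumps 6 from row 2; 6 starts row 3. P = [[1, 5], [4], [6]].
Insert 3: 3 bumps 5 from row 1; 5 appends to row 2. P = [[1, 3], [4, 5], [6]].
Insert 2: 2 bumps 3 from row 1; 3 bumps 4 from row 2; 4 bumps 6 from row 3; 6 starts row 4. P = [[1, 2], [3, 5], [4], [6]].

So P = [[1, 2], [3, 5], [4], [6]], Q = [[1, 3], [2, 5], [4], [6]].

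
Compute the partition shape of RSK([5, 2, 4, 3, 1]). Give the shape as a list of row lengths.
Row-insert each entry into an empty tableau.

After inserting 5: P = [[5]].
After inserting 2: P = [[2], [5]].
After inserting 4: P = [[2, 4], [5]].
After inserting 3: P = [[2, 3], [4], [5]].
After inserting 1: P = [[1, 3], [2], [4], [5]].

The final insertion tableau P = [[1, 3], [2], [4], [5]] has shape [2, 1, 1, 1].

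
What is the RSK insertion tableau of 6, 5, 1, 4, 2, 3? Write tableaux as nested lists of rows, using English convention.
P = [[1, 2, 3], [4], [5], [6]]

Insert 6: appended to row 1. P = [[6]].
Insert 5: 5 bumps 6 from row 1; 6 starts row 2. P = [[5], [6]].
Insert 1: 1 bumps 5 from row 1; 5 bumps 6 from row 2; 6 starts row 3. P = [[1], [5], [6]].
Insert 4: appended to row 1. P = [[1, 4], [5], [6]].
Insert 2: 2 bumps 4 from row 1; 4 bumps 5 from row 2; 5 bumps 6 from row 3; 6 starts row 4. P = [[1, 2], [4], [5], [6]].
Insert 3: appended to row 1. P = [[1, 2, 3], [4], [5], [6]].

So P = [[1, 2, 3], [4], [5], [6]].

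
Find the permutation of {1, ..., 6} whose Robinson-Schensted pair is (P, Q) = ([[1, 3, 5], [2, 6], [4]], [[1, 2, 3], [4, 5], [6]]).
2 4 6 3 5 1

Reverse the RSK construction: for i from n down to 1, find the cell of Q containing i, remove the entry at that cell from P, and reverse-bump it up through P; the value ejected from row 1 is w(i).

Step i=6: Q has 6 at row 3, column 1; remove 4 from row 3 of P and reverse-bump: 4 enters row 2 and ejects 2; 2 enters row 1 and ejects 1. So w(6) = 1. P is now [[2, 3, 5], [4, 6]].
Step i=5: Q has 5 at row 2, column 2; remove 6 from row 2 of P and reverse-bump: 6 enters row 1 and ejects 5. So w(5) = 5. P is now [[2, 3, 6], [4]].
Step i=4: Q has 4 at row 2, column 1; remove 4 from row 2 of P and reverse-bump: 4 enters row 1 and ejects 3. So w(4) = 3. P is now [[2, 4, 6]].
Step i=3: Q has 3 at row 1, column 3; remove that cell from P, ejecting 6. So w(3) = 6. P is now [[2, 4]].
Step i=2: Q has 2 at row 1, column 2; remove that cell from P, ejecting 4. So w(2) = 4. P is now [[2]].
Step i=1: Q has 1 at row 1, column 1; remove that cell from P, ejecting 2. So w(1) = 2. P is now [].

So w = 2 4 6 3 5 1.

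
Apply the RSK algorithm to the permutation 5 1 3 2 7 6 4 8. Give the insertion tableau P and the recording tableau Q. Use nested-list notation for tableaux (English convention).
P = [[1, 2, 4, 8], [3, 6], [5, 7]], Q = [[1, 3, 5, 8], [2, 6], [4, 7]]

Insert each entry of the permutation into P by Schensted row insertion, recording in Q the position of each new cell.

After inserting 5: P = [[5]].
After inserting 1: P = [[1], [5]].
After inserting 3: P = [[1, 3], [5]].
After inserting 2: P = [[1, 2], [3], [5]].
After inserting 7: P = [[1, 2, 7], [3], [5]].
After inserting 6: P = [[1, 2, 6], [3, 7], [5]].
After inserting 4: P = [[1, 2, 4], [3, 6], [5, 7]].
After inserting 8: P = [[1, 2, 4, 8], [3, 6], [5, 7]].

So P = [[1, 2, 4, 8], [3, 6], [5, 7]], Q = [[1, 3, 5, 8], [2, 6], [4, 7]].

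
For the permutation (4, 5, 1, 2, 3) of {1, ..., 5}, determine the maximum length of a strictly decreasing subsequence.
2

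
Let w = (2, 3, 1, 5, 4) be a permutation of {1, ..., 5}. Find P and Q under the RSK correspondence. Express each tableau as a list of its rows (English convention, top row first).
Insert each entry of the permutation into P by Schensted row insertion, recording in Q the position of each new cell.

After inserting 2: P = [[2]].
After inserting 3: P = [[2, 3]].
After inserting 1: P = [[1, 3], [2]].
After inserting 5: P = [[1, 3, 5], [2]].
After inserting 4: P = [[1, 3, 4], [2, 5]].

So P = [[1, 3, 4], [2, 5]], Q = [[1, 2, 4], [3, 5]].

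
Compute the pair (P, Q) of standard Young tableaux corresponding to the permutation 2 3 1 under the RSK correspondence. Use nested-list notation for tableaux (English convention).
Insert each entry of the permutation into P by Schensted row insertion, recording in Q the position of each new cell.

Insert 2: appended to row 1. P = [[2]].
Insert 3: appended to row 1. P = [[2, 3]].
Insert 1: 1 bumps 2 from row 1; 2 starts row 2. P = [[1, 3], [2]].

So P = [[1, 3], [2]], Q = [[1, 2], [3]].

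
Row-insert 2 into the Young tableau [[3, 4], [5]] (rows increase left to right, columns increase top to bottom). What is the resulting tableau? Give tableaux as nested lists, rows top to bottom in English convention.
In row 1, 2 replaces 3 (the leftmost entry greater than 2); 3 is bumped to row 2. In row 2, 3 replaces 5 (the leftmost entry greater than 3); 5 is bumped to row 3. 5 starts a new row 3. The new tableau is [[2, 4], [3], [5]].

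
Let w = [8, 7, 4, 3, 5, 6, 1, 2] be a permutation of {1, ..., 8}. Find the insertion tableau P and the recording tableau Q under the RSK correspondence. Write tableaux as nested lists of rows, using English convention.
P = [[1, 2, 6], [3, 5], [4], [7], [8]], Q = [[1, 5, 6], [2, 8], [3], [4], [7]]

Insert each entry of the permutation into P by Schensted row insertion, recording in Q the position of each new cell.

Insert 8: appended to row 1. P = [[8]].
Insert 7: 7 bumps 8 from row 1; 8 starts row 2. P = [[7], [8]].
Insert 4: 4 bumps 7 from row 1; 7 bumps 8 from row 2; 8 starts row 3. P = [[4], [7], [8]].
Insert 3: 3 bumps 4 from row 1; 4 bumps 7 from row 2; 7 bumps 8 from row 3; 8 starts row 4. P = [[3], [4], [7], [8]].
Insert 5: appended to row 1. P = [[3, 5], [4], [7], [8]].
Insert 6: appended to row 1. P = [[3, 5, 6], [4], [7], [8]].
Insert 1: 1 bumps 3 from row 1; 3 bumps 4 from row 2; 4 bumps 7 from row 3; 7 bumps 8 from row 4; 8 starts row 5. P = [[1, 5, 6], [3], [4], [7], [8]].
Insert 2: 2 bumps 5 from row 1; 5 appends to row 2. P = [[1, 2, 6], [3, 5], [4], [7], [8]].

So P = [[1, 2, 6], [3, 5], [4], [7], [8]], Q = [[1, 5, 6], [2, 8], [3], [4], [7]].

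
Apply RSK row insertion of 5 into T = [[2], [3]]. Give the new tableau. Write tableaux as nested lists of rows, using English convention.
5 is larger than every entry of row 1, so it is appended to row 1. The new tableau is [[2, 5], [3]].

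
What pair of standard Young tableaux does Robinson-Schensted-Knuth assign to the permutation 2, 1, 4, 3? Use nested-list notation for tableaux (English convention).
Insert each entry of the permutation into P by Schensted row insertion, recording in Q the position of each new cell.

Insert 2: appended to row 1. P = [[2]].
Insert 1: 1 bumps 2 from row 1; 2 starts row 2. P = [[1], [2]].
Insert 4: appended to row 1. P = [[1, 4], [2]].
Insert 3: 3 bumps 4 from row 1; 4 appends to row 2. P = [[1, 3], [2, 4]].

So P = [[1, 3], [2, 4]], Q = [[1, 3], [2, 4]].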